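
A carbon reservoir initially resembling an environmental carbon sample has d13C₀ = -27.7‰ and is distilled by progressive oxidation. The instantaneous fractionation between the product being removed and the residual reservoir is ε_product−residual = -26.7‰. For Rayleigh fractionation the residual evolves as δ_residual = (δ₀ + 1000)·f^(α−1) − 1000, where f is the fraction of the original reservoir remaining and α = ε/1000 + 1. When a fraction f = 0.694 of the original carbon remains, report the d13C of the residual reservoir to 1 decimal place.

Rayleigh residual: δ_res = (δ₀ + 1000)·f^(α−1) − 1000
α = ε/1000 + 1 = 0.97330, so α − 1 = -0.02670
f^(α−1) = 0.694^(-0.02670) = 1.009801
δ_res = (-27.7 + 1000) × 1.009801 − 1000 = 981.829 − 1000 = -18.17‰

-18.2‰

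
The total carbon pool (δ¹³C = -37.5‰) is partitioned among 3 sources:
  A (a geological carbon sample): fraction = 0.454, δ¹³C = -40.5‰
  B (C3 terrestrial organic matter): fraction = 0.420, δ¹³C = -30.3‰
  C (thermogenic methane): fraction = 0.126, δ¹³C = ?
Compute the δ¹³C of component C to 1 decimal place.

-50.7‰

Isotope mass balance: δ_bulk = Σ fᵢ·δᵢ.
-37.5 = 0.454×(-40.5) + 0.420×(-30.3) + 0.126×δ_C
0.126·δ_C = -37.5 − (-31.113) = -6.387
δ_C = -6.387 / 0.126 = -50.69‰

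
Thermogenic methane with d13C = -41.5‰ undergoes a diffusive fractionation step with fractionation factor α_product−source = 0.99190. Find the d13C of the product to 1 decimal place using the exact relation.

-49.3‰

δ_product = (δ_source + 1000)·α − 1000
δ_product = (-41.5 + 1000) × 0.99190 − 1000
δ_product = 950.736 − 1000 = -49.26‰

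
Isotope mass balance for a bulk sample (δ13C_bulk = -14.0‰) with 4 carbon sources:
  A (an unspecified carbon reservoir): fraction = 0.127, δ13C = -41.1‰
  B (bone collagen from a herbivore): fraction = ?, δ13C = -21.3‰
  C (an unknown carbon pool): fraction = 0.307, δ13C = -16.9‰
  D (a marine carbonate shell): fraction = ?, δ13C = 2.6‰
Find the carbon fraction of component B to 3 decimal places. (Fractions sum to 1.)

Let f_B and f_D be the unknown fractions; fractions sum to 1 so f_B + f_D = 0.566.
Mass balance: Σ fᵢ·δᵢ = δ_bulk ⇒ f_B·(-21.3) + f_D·(2.6) = -14.0 − (-10.408) = -3.592
Substitute f_D = 0.566 − f_B:
f_B·(-21.3 − 2.6) = -3.592 − 0.566×(2.6) = -5.064
f_B = -5.064 / -23.9 = 0.2119

0.212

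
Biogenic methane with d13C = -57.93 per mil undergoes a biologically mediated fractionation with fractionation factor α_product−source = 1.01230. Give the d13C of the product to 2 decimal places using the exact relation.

-46.34 per mil

δ_product = (δ_source + 1000)·α − 1000
δ_product = (-57.93 + 1000) × 1.01230 − 1000
δ_product = 953.657 − 1000 = -46.343 per mil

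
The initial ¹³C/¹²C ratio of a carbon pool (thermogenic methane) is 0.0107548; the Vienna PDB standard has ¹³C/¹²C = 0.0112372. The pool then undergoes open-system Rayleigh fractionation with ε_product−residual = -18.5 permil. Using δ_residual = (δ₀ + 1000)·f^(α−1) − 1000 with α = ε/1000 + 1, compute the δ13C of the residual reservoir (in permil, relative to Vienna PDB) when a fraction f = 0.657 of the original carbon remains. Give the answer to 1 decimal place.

-35.5 permil

δ₀ = (0.0107548/0.0112372 − 1)×1000 = (0.957071 − 1)×1000 = -42.929 permil
α − 1 = ε/1000 = -0.0185
f^(α−1) = 0.657^(-0.0185) = 1.007802
δ_res = (-42.929 + 1000) × 1.007802 − 1000 = 964.538 − 1000 = -35.46 permil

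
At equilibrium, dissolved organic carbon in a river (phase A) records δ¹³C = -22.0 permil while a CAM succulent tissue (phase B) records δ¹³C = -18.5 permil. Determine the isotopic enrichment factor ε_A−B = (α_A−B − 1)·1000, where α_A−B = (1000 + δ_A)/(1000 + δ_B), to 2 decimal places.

-3.57 permil

α_A−B = (1000 + -22.0) / (1000 + -18.5) = 978.0 / 981.5 = 0.996434
ε_A−B = (0.996434 − 1) × 1000 = -3.566 permil
(The approximation ε ≈ δ_A − δ_B would give -3.5 permil.)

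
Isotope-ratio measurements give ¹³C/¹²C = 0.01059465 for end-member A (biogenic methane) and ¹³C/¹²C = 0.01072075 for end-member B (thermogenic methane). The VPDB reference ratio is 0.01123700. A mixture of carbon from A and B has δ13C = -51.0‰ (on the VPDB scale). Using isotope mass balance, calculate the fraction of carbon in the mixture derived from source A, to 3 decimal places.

δ_A = (0.01059465/0.01123700 − 1)×1000 = (0.942836 − 1)×1000 = -57.164‰
δ_B = (0.01072075/0.01123700 − 1)×1000 = (0.954058 − 1)×1000 = -45.942‰
f_A = (δ_mix − δ_B)/(δ_A − δ_B) = (-51.0 − (-45.942))/(-57.164 − (-45.942))
f_A = -5.058 / -11.222 = 0.4507

0.451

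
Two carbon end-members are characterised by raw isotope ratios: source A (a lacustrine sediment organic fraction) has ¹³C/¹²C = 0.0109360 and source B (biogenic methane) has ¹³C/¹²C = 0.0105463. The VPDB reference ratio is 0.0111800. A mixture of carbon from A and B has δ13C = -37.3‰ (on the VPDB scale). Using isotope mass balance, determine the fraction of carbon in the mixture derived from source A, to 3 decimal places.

δ_A = (0.0109360/0.0111800 − 1)×1000 = (0.978175 − 1)×1000 = -21.825‰
δ_B = (0.0105463/0.0111800 − 1)×1000 = (0.943318 − 1)×1000 = -56.682‰
f_A = (δ_mix − δ_B)/(δ_A − δ_B) = (-37.3 − (-56.682))/(-21.825 − (-56.682))
f_A = 19.382 / 34.857 = 0.5560

0.556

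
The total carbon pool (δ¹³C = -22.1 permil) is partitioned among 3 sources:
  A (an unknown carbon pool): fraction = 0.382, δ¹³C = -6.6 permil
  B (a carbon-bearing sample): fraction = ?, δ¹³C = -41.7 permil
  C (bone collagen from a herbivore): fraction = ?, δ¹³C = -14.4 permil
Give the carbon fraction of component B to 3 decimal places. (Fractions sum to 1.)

0.391

Let f_B and f_C be the unknown fractions; fractions sum to 1 so f_B + f_C = 0.618.
Mass balance: Σ fᵢ·δᵢ = δ_bulk ⇒ f_B·(-41.7) + f_C·(-14.4) = -22.1 − (-2.521) = -19.579
Substitute f_C = 0.618 − f_B:
f_B·(-41.7 − -14.4) = -19.579 − 0.618×(-14.4) = -10.680
f_B = -10.680 / -27.3 = 0.3912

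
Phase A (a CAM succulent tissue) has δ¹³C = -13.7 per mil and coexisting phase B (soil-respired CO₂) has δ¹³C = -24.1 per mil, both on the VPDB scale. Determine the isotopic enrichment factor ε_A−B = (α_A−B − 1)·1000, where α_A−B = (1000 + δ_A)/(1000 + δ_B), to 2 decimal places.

10.66 per mil

α_A−B = (1000 + -13.7) / (1000 + -24.1) = 986.3 / 975.9 = 1.010657
ε_A−B = (1.010657 − 1) × 1000 = 10.657 per mil
(The approximation ε ≈ δ_A − δ_B would give 10.4 per mil.)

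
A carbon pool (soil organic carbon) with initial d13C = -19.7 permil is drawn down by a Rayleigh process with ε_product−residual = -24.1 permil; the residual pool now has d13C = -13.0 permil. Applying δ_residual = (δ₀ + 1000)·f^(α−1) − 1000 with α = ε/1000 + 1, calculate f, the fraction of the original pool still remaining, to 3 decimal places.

0.754

α − 1 = ε/1000 = -0.0241
(δ_res + 1000)/(δ₀ + 1000) = (-13.0 + 1000)/(-19.7 + 1000) = 987.0/980.3 = 1.006835
f = 1.006835^(1/-0.0241) = exp(ln(1.006835)/-0.0241) = exp(0.00681/-0.0241)
f = exp(-0.2826) = 0.7538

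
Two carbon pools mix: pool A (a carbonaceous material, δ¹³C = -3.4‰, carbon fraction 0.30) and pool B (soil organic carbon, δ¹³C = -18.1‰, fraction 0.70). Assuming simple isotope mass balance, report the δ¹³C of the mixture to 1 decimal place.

-13.7‰

δ_mix = f_A·δ_A + f_B·δ_B
δ_mix = 0.30 × (-3.4) + 0.70 × (-18.1)
δ_mix = -1.02 + -12.67 = -13.69‰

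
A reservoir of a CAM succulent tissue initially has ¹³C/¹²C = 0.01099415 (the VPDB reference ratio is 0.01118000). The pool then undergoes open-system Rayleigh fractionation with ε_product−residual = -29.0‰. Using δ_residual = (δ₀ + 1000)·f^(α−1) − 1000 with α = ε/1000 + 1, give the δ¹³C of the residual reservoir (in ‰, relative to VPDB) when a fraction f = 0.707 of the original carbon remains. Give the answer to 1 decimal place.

-6.7‰

δ₀ = (0.01099415/0.01118000 − 1)×1000 = (0.983377 − 1)×1000 = -16.623‰
α − 1 = ε/1000 = -0.0290
f^(α−1) = 0.707^(-0.0290) = 1.010106
δ_res = (-16.623 + 1000) × 1.010106 − 1000 = 993.314 − 1000 = -6.69‰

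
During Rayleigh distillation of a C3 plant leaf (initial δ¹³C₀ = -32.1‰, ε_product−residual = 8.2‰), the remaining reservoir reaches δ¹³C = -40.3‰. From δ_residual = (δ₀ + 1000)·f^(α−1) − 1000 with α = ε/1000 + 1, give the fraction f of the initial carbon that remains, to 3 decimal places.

α − 1 = ε/1000 = 0.0082
(δ_res + 1000)/(δ₀ + 1000) = (-40.3 + 1000)/(-32.1 + 1000) = 959.7/967.9 = 0.991528
f = 0.991528^(1/0.0082) = exp(ln(0.991528)/0.0082) = exp(-0.00851/0.0082)
f = exp(-1.0376) = 0.3543

0.354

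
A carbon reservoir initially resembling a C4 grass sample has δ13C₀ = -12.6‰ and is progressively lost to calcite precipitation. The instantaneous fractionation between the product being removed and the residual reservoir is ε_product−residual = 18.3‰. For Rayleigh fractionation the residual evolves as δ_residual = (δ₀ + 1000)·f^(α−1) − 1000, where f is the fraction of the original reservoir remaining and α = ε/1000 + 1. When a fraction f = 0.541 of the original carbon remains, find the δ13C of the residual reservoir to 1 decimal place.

Rayleigh residual: δ_res = (δ₀ + 1000)·f^(α−1) − 1000
α = ε/1000 + 1 = 1.01830, so α − 1 = 0.01830
f^(α−1) = 0.541^(0.01830) = 0.988821
δ_res = (-12.6 + 1000) × 0.988821 − 1000 = 976.361 − 1000 = -23.64‰

-23.6‰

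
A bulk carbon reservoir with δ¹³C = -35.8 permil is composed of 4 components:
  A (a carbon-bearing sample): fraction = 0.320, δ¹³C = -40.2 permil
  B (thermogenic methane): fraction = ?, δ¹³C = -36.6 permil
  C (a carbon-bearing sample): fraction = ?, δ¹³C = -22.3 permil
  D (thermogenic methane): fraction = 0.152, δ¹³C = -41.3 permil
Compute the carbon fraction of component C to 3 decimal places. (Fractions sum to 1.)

0.186

Let f_C and f_B be the unknown fractions; fractions sum to 1 so f_C + f_B = 0.528.
Mass balance: Σ fᵢ·δᵢ = δ_bulk ⇒ f_C·(-22.3) + f_B·(-36.6) = -35.8 − (-19.142) = -16.658
Substitute f_B = 0.528 − f_C:
f_C·(-22.3 − -36.6) = -16.658 − 0.528×(-36.6) = 2.666
f_C = 2.666 / 14.3 = 0.1865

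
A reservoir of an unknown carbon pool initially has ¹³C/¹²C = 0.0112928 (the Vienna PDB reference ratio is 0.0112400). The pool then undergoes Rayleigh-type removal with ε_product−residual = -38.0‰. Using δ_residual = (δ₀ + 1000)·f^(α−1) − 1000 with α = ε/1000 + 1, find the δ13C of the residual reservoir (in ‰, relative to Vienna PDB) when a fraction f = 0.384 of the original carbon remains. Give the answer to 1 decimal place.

δ₀ = (0.0112928/0.0112400 − 1)×1000 = (1.004698 − 1)×1000 = 4.698‰
α − 1 = ε/1000 = -0.0380
f^(α−1) = 0.384^(-0.0380) = 1.037040
δ_res = (4.698 + 1000) × 1.037040 − 1000 = 1041.911 − 1000 = 41.91‰

41.9‰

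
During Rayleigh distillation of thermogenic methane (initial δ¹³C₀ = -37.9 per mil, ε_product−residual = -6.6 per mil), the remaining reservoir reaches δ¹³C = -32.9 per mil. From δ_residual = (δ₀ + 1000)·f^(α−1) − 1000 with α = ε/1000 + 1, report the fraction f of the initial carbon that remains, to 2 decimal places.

α − 1 = ε/1000 = -0.0066
(δ_res + 1000)/(δ₀ + 1000) = (-32.9 + 1000)/(-37.9 + 1000) = 967.1/962.1 = 1.005197
f = 1.005197^(1/-0.0066) = exp(ln(1.005197)/-0.0066) = exp(0.00518/-0.0066)
f = exp(-0.7854) = 0.4559

0.46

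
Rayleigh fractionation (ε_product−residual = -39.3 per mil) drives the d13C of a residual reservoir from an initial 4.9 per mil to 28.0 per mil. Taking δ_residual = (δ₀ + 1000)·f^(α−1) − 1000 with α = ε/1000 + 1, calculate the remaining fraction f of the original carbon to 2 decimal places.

0.56

α − 1 = ε/1000 = -0.0393
(δ_res + 1000)/(δ₀ + 1000) = (28.0 + 1000)/(4.9 + 1000) = 1028.0/1004.9 = 1.022987
f = 1.022987^(1/-0.0393) = exp(ln(1.022987)/-0.0393) = exp(0.02273/-0.0393)
f = exp(-0.5783) = 0.5609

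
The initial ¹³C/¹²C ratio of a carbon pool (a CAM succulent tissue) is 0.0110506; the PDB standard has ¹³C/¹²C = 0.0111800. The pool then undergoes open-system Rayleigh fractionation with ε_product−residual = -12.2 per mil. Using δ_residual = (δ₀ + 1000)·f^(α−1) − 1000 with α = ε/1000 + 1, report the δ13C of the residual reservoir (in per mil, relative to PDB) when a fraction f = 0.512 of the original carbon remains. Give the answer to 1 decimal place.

-3.5 per mil

δ₀ = (0.0110506/0.0111800 − 1)×1000 = (0.988426 − 1)×1000 = -11.574 per mil
α − 1 = ε/1000 = -0.0122
f^(α−1) = 0.512^(-0.0122) = 1.008200
δ_res = (-11.574 + 1000) × 1.008200 − 1000 = 996.531 − 1000 = -3.47 per mil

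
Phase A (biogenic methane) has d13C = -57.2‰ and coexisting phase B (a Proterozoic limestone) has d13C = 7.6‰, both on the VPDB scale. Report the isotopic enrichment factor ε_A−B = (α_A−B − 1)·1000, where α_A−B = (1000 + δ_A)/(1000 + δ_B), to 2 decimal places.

α_A−B = (1000 + -57.2) / (1000 + 7.6) = 942.8 / 1007.6 = 0.935689
ε_A−B = (0.935689 − 1) × 1000 = -64.311‰
(The approximation ε ≈ δ_A − δ_B would give -64.8‰.)

-64.31‰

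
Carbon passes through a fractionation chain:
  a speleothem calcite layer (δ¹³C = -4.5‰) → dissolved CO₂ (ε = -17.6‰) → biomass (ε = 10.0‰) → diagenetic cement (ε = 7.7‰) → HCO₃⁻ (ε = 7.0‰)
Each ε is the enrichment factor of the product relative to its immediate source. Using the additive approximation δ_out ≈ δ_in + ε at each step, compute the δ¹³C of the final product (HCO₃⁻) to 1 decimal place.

step 1: δ ≈ -4.5 + (-17.6) = -22.1‰
step 2: δ ≈ -22.1 + (10.0) = -12.1‰
step 3: δ ≈ -12.1 + (7.7) = -4.4‰
step 4: δ ≈ -4.4 + (7.0) = 2.6‰

2.6‰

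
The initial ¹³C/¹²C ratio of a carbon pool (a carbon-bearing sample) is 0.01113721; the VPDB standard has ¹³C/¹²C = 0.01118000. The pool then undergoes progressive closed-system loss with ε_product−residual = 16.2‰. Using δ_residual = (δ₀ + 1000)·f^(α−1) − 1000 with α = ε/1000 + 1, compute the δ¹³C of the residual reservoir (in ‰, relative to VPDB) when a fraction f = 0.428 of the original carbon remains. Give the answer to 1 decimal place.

δ₀ = (0.01113721/0.01118000 − 1)×1000 = (0.996173 − 1)×1000 = -3.827‰
α − 1 = ε/1000 = 0.0162
f^(α−1) = 0.428^(0.0162) = 0.986346
δ_res = (-3.827 + 1000) × 0.986346 − 1000 = 982.571 − 1000 = -17.43‰

-17.4‰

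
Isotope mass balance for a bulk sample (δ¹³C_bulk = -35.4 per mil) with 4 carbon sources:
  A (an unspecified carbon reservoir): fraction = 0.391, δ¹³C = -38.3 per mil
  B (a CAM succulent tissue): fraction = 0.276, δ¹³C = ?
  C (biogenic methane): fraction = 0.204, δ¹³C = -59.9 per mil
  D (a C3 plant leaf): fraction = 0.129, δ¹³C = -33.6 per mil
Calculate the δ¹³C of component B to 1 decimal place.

-14.0 per mil

Isotope mass balance: δ_bulk = Σ fᵢ·δᵢ.
-35.4 = 0.391×(-38.3) + 0.276×δ_B + 0.204×(-59.9) + 0.129×(-33.6)
0.276·δ_B = -35.4 − (-31.529) = -3.871
δ_B = -3.871 / 0.276 = -14.02 per mil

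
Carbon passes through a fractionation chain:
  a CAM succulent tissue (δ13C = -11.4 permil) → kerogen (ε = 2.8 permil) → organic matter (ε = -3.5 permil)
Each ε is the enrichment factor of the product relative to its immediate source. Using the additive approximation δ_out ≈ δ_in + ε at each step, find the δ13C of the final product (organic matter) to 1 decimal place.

-12.1 permil

step 1: δ ≈ -11.4 + (2.8) = -8.6 permil
step 2: δ ≈ -8.6 + (-3.5) = -12.1 permil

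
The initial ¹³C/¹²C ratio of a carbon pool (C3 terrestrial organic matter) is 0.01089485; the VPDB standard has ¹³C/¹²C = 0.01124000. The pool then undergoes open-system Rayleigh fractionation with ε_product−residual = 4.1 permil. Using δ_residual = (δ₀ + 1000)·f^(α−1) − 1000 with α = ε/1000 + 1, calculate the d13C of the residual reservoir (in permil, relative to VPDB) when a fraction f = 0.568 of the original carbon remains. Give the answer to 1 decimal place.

-33.0 permil

δ₀ = (0.01089485/0.01124000 − 1)×1000 = (0.969293 − 1)×1000 = -30.707 permil
α − 1 = ε/1000 = 0.0041
f^(α−1) = 0.568^(0.0041) = 0.997684
δ_res = (-30.707 + 1000) × 0.997684 − 1000 = 967.047 − 1000 = -32.95 permil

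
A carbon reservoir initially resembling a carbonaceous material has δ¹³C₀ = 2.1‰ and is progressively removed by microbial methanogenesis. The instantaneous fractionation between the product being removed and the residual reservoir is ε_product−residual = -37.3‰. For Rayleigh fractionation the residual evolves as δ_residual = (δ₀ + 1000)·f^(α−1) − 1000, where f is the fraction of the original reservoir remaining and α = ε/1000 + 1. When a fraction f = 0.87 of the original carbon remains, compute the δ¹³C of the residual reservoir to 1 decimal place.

7.3‰

Rayleigh residual: δ_res = (δ₀ + 1000)·f^(α−1) − 1000
α = ε/1000 + 1 = 0.96270, so α − 1 = -0.03730
f^(α−1) = 0.87^(-0.03730) = 1.005208
δ_res = (2.1 + 1000) × 1.005208 − 1000 = 1007.319 − 1000 = 7.32‰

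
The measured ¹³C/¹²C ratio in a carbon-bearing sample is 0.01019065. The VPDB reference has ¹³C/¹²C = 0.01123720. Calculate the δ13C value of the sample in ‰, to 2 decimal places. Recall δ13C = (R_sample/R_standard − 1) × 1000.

-93.13‰

δ13C = (R_sample / R_standard − 1) × 1000
R_sample / R_standard = 0.01019065 / 0.01123720 = 0.906867
δ13C = (0.906867 − 1) × 1000 = -93.133‰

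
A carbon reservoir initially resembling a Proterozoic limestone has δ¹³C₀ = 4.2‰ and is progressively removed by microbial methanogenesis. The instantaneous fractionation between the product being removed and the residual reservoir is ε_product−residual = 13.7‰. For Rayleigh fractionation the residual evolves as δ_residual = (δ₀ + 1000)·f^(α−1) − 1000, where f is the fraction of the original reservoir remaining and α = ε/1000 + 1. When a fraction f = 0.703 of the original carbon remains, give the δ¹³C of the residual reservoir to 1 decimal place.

Rayleigh residual: δ_res = (δ₀ + 1000)·f^(α−1) − 1000
α = ε/1000 + 1 = 1.01370, so α − 1 = 0.01370
f^(α−1) = 0.703^(0.01370) = 0.995184
δ_res = (4.2 + 1000) × 0.995184 − 1000 = 999.364 − 1000 = -0.64‰

-0.6‰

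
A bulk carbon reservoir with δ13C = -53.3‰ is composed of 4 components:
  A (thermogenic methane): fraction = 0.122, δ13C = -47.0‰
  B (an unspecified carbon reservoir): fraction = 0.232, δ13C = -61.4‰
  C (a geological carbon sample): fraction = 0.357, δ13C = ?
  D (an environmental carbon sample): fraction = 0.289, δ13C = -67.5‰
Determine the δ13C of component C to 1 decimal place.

-38.7‰

Isotope mass balance: δ_bulk = Σ fᵢ·δᵢ.
-53.3 = 0.122×(-47.0) + 0.232×(-61.4) + 0.357×δ_C + 0.289×(-67.5)
0.357·δ_C = -53.3 − (-39.486) = -13.814
δ_C = -13.814 / 0.357 = -38.69‰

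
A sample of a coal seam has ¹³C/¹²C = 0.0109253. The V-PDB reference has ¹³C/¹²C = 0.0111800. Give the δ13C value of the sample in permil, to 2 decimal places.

δ13C = (R_sample / R_standard − 1) × 1000
R_sample / R_standard = 0.0109253 / 0.0111800 = 0.977218
δ13C = (0.977218 − 1) × 1000 = -22.782 permil

-22.78 permil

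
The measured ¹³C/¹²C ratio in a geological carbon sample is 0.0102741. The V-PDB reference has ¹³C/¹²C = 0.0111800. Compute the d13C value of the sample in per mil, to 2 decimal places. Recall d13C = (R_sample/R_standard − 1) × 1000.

-81.03 per mil

d13C = (R_sample / R_standard − 1) × 1000
R_sample / R_standard = 0.0102741 / 0.0111800 = 0.918971
d13C = (0.918971 − 1) × 1000 = -81.029 per mil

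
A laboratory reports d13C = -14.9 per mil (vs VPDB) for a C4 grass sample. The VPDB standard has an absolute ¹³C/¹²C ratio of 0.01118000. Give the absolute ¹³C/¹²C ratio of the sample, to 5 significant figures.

0.011013

R_sample = R_standard × (d13C/1000 + 1)
R_sample = 0.01118000 × (-14.9/1000 + 1) = 0.01118000 × 0.985100
R_sample = 0.0110134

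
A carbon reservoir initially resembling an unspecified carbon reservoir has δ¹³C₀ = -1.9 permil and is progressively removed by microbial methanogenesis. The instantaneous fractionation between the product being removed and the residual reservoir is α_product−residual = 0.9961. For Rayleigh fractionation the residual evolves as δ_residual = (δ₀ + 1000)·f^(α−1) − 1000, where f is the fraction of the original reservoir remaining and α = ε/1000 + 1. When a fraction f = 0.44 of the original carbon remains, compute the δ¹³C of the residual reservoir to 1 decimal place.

Rayleigh residual: δ_res = (δ₀ + 1000)·f^(α−1) − 1000
α − 1 = -0.00390
f^(α−1) = 0.44^(-0.00390) = 1.003207
δ_res = (-1.9 + 1000) × 1.003207 − 1000 = 1001.301 − 1000 = 1.30 permil

1.3 permil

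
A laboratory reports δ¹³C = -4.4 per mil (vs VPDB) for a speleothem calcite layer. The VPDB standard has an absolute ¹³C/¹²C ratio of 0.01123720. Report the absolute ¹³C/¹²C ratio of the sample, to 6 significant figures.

R_sample = R_standard × (δ¹³C/1000 + 1)
R_sample = 0.01123720 × (-4.4/1000 + 1) = 0.01123720 × 0.995600
R_sample = 0.0111878

0.0111878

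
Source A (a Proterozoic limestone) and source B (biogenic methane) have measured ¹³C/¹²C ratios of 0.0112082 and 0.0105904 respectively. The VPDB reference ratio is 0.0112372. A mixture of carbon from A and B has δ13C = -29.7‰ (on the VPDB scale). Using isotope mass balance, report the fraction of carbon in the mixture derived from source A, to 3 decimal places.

0.507

δ_A = (0.0112082/0.0112372 − 1)×1000 = (0.997419 − 1)×1000 = -2.581‰
δ_B = (0.0105904/0.0112372 − 1)×1000 = (0.942441 − 1)×1000 = -57.559‰
f_A = (δ_mix − δ_B)/(δ_A − δ_B) = (-29.7 − (-57.559))/(-2.581 − (-57.559))
f_A = 27.859 / 54.978 = 0.5067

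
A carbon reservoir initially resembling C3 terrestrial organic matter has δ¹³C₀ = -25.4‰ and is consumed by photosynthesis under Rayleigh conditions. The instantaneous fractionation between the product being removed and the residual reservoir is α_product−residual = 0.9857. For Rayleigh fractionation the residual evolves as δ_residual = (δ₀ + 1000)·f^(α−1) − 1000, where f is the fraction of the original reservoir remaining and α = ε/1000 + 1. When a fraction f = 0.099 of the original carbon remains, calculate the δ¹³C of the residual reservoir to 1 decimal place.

7.4‰

Rayleigh residual: δ_res = (δ₀ + 1000)·f^(α−1) − 1000
α − 1 = -0.01430
f^(α−1) = 0.099^(-0.01430) = 1.033624
δ_res = (-25.4 + 1000) × 1.033624 − 1000 = 1007.370 − 1000 = 7.37‰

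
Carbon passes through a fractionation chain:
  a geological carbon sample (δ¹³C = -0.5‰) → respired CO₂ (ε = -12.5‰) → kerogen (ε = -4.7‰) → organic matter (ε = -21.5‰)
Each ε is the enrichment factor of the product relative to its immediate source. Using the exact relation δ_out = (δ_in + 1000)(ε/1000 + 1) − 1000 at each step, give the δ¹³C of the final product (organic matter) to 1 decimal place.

step 1: δ = (-0.50 + 1000)·(-12.5/1000 + 1) − 1000 = -12.99‰
step 2: δ = (-12.99 + 1000)·(-4.7/1000 + 1) − 1000 = -17.63‰
step 3: δ = (-17.63 + 1000)·(-21.5/1000 + 1) − 1000 = -38.75‰

-38.8‰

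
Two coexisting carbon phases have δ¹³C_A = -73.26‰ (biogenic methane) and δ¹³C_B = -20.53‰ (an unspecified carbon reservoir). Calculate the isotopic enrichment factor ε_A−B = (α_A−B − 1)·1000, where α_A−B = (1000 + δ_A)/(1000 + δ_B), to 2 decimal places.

α_A−B = (1000 + -73.26) / (1000 + -20.53) = 926.74 / 979.47 = 0.946165
ε_A−B = (0.946165 − 1) × 1000 = -53.835‰
(The approximation ε ≈ δ_A − δ_B would give -52.73‰.)

-53.84‰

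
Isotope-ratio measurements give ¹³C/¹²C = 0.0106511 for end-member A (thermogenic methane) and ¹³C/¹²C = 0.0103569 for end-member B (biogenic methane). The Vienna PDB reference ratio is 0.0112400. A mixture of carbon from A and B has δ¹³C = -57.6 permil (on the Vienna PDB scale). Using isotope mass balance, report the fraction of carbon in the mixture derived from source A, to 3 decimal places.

δ_A = (0.0106511/0.0112400 − 1)×1000 = (0.947607 − 1)×1000 = -52.393 permil
δ_B = (0.0103569/0.0112400 − 1)×1000 = (0.921432 − 1)×1000 = -78.568 permil
f_A = (δ_mix − δ_B)/(δ_A − δ_B) = (-57.6 − (-78.568))/(-52.393 − (-78.568))
f_A = 20.968 / 26.174 = 0.8011

0.801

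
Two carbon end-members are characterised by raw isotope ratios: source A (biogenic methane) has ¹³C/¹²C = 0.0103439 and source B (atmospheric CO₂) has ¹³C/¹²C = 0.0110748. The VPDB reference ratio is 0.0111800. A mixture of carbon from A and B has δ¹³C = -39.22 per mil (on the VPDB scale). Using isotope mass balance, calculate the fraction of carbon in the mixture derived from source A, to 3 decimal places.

0.456

δ_A = (0.0103439/0.0111800 − 1)×1000 = (0.925215 − 1)×1000 = -74.785 per mil
δ_B = (0.0110748/0.0111800 − 1)×1000 = (0.990590 − 1)×1000 = -9.410 per mil
f_A = (δ_mix − δ_B)/(δ_A − δ_B) = (-39.22 − (-9.410))/(-74.785 − (-9.410))
f_A = -29.810 / -65.376 = 0.4560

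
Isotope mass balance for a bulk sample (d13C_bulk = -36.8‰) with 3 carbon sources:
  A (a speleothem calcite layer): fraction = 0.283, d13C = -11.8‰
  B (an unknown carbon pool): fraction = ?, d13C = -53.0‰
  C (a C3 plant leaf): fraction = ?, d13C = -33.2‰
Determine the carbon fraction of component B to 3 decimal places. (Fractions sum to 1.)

0.488

Let f_B and f_C be the unknown fractions; fractions sum to 1 so f_B + f_C = 0.717.
Mass balance: Σ fᵢ·δᵢ = δ_bulk ⇒ f_B·(-53.0) + f_C·(-33.2) = -36.8 − (-3.339) = -33.461
Substitute f_C = 0.717 − f_B:
f_B·(-53.0 − -33.2) = -33.461 − 0.717×(-33.2) = -9.656
f_B = -9.656 / -19.8 = 0.4877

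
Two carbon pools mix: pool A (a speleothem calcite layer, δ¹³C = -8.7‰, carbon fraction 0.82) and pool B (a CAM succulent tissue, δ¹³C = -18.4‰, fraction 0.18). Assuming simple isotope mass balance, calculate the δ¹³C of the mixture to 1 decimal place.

δ_mix = f_A·δ_A + f_B·δ_B
δ_mix = 0.82 × (-8.7) + 0.18 × (-18.4)
δ_mix = -7.13 + -3.31 = -10.45‰

-10.4‰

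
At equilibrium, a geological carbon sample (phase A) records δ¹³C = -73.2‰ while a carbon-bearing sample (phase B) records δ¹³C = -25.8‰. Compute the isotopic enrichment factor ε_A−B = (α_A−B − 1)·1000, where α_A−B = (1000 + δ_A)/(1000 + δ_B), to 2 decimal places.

α_A−B = (1000 + -73.2) / (1000 + -25.8) = 926.8 / 974.2 = 0.951345
ε_A−B = (0.951345 − 1) × 1000 = -48.655‰
(The approximation ε ≈ δ_A − δ_B would give -47.4‰.)

-48.66‰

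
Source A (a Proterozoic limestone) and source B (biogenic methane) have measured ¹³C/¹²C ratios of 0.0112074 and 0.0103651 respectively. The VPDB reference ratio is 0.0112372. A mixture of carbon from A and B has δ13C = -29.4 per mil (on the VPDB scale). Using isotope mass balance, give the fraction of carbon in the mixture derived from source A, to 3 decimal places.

0.643

δ_A = (0.0112074/0.0112372 − 1)×1000 = (0.997348 − 1)×1000 = -2.652 per mil
δ_B = (0.0103651/0.0112372 − 1)×1000 = (0.922392 − 1)×1000 = -77.608 per mil
f_A = (δ_mix − δ_B)/(δ_A − δ_B) = (-29.4 − (-77.608))/(-2.652 − (-77.608))
f_A = 48.208 / 74.956 = 0.6432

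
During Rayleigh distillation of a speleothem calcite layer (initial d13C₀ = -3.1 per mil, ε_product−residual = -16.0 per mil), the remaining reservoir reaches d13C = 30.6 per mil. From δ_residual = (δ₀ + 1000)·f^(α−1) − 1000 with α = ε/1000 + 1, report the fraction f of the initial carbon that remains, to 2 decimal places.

α − 1 = ε/1000 = -0.0160
(δ_res + 1000)/(δ₀ + 1000) = (30.6 + 1000)/(-3.1 + 1000) = 1030.6/996.9 = 1.033805
f = 1.033805^(1/-0.0160) = exp(ln(1.033805)/-0.0160) = exp(0.03325/-0.0160)
f = exp(-2.0779) = 0.1252

0.13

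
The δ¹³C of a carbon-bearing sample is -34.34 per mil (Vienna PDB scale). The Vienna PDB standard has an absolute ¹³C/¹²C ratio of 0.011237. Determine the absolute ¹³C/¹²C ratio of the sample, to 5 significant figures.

0.010851

R_sample = R_standard × (δ¹³C/1000 + 1)
R_sample = 0.011237 × (-34.34/1000 + 1) = 0.011237 × 0.965660
R_sample = 0.0108511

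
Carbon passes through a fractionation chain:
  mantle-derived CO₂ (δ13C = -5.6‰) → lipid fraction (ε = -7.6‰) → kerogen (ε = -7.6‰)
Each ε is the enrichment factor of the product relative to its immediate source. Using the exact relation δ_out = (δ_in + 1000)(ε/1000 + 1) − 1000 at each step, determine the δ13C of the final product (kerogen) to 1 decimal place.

step 1: δ = (-5.60 + 1000)·(-7.6/1000 + 1) − 1000 = -13.16‰
step 2: δ = (-13.16 + 1000)·(-7.6/1000 + 1) − 1000 = -20.66‰

-20.7‰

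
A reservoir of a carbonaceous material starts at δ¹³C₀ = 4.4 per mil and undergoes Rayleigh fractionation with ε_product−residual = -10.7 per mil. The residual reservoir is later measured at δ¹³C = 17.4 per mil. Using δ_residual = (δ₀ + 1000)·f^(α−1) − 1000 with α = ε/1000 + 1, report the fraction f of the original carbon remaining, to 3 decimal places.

0.301

α − 1 = ε/1000 = -0.0107
(δ_res + 1000)/(δ₀ + 1000) = (17.4 + 1000)/(4.4 + 1000) = 1017.4/1004.4 = 1.012943
f = 1.012943^(1/-0.0107) = exp(ln(1.012943)/-0.0107) = exp(0.01286/-0.0107)
f = exp(-1.2019) = 0.3006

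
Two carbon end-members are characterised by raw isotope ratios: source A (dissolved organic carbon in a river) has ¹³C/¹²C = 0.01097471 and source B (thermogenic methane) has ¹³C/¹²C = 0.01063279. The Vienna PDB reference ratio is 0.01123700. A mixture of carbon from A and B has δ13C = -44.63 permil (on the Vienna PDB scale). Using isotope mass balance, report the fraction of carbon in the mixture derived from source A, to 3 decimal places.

0.300

δ_A = (0.01097471/0.01123700 − 1)×1000 = (0.976658 − 1)×1000 = -23.342 permil
δ_B = (0.01063279/0.01123700 − 1)×1000 = (0.946230 − 1)×1000 = -53.770 permil
f_A = (δ_mix − δ_B)/(δ_A − δ_B) = (-44.63 − (-53.770))/(-23.342 − (-53.770))
f_A = 9.140 / 30.428 = 0.3004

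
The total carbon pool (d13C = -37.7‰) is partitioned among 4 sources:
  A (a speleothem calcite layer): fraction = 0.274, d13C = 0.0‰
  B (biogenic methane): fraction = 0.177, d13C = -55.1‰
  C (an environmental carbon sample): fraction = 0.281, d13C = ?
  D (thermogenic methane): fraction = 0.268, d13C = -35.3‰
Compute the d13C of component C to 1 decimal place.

-65.8‰

Isotope mass balance: δ_bulk = Σ fᵢ·δᵢ.
-37.7 = 0.274×(-0.0) + 0.177×(-55.1) + 0.281×δ_C + 0.268×(-35.3)
0.281·δ_C = -37.7 − (-19.213) = -18.487
δ_C = -18.487 / 0.281 = -65.79‰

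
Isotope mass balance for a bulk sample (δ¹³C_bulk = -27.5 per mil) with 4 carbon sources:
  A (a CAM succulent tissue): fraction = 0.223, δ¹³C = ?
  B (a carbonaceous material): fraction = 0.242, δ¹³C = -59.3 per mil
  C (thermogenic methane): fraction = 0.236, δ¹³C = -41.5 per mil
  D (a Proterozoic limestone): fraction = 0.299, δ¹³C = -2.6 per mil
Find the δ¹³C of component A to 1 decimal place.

-11.6 per mil

Isotope mass balance: δ_bulk = Σ fᵢ·δᵢ.
-27.5 = 0.223×δ_A + 0.242×(-59.3) + 0.236×(-41.5) + 0.299×(-2.6)
0.223·δ_A = -27.5 − (-24.922) = -2.578
δ_A = -2.578 / 0.223 = -11.56 per mil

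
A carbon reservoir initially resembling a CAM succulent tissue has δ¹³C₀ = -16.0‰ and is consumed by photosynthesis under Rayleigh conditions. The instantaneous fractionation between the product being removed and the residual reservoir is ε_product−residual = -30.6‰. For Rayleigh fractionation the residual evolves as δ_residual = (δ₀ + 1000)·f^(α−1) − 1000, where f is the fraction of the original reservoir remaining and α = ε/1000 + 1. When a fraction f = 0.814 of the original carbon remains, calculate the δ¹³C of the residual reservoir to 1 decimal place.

-9.8‰

Rayleigh residual: δ_res = (δ₀ + 1000)·f^(α−1) − 1000
α = ε/1000 + 1 = 0.96940, so α − 1 = -0.03060
f^(α−1) = 0.814^(-0.03060) = 1.006317
δ_res = (-16.0 + 1000) × 1.006317 − 1000 = 990.216 − 1000 = -9.78‰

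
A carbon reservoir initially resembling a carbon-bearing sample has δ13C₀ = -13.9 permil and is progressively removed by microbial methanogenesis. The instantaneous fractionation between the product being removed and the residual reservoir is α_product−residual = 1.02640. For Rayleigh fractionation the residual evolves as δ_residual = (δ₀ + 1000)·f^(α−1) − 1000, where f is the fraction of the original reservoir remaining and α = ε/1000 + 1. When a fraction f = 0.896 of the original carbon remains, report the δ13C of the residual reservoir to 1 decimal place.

Rayleigh residual: δ_res = (δ₀ + 1000)·f^(α−1) − 1000
α − 1 = 0.02640
f^(α−1) = 0.896^(0.02640) = 0.997105
δ_res = (-13.9 + 1000) × 0.997105 − 1000 = 983.245 − 1000 = -16.75 permil

-16.8 permil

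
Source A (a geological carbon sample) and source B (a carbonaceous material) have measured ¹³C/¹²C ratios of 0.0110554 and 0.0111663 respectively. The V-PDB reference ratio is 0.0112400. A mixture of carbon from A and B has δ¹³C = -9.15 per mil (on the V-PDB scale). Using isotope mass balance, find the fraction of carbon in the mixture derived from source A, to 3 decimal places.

0.263

δ_A = (0.0110554/0.0112400 − 1)×1000 = (0.983577 − 1)×1000 = -16.423 per mil
δ_B = (0.0111663/0.0112400 − 1)×1000 = (0.993443 − 1)×1000 = -6.557 per mil
f_A = (δ_mix − δ_B)/(δ_A − δ_B) = (-9.15 − (-6.557))/(-16.423 − (-6.557))
f_A = -2.593 / -9.867 = 0.2628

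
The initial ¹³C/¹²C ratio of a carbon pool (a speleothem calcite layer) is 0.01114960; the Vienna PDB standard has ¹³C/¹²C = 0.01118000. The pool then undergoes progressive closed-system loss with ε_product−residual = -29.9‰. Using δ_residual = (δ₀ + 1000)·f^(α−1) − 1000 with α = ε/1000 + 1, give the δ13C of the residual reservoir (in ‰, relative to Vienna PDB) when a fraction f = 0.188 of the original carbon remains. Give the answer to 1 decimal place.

δ₀ = (0.01114960/0.01118000 − 1)×1000 = (0.997281 − 1)×1000 = -2.719‰
α − 1 = ε/1000 = -0.0299
f^(α−1) = 0.188^(-0.0299) = 1.051242
δ_res = (-2.719 + 1000) × 1.051242 − 1000 = 1048.383 − 1000 = 48.38‰

48.4‰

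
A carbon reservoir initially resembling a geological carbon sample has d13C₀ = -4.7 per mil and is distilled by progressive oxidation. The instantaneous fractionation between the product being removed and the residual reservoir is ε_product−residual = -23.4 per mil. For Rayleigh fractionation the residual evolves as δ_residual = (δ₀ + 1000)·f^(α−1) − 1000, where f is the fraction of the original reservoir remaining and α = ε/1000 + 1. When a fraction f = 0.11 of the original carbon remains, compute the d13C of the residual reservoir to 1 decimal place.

48.1 per mil

Rayleigh residual: δ_res = (δ₀ + 1000)·f^(α−1) − 1000
α = ε/1000 + 1 = 0.97660, so α − 1 = -0.02340
f^(α−1) = 0.11^(-0.02340) = 1.053007
δ_res = (-4.7 + 1000) × 1.053007 − 1000 = 1048.058 − 1000 = 48.06 per mil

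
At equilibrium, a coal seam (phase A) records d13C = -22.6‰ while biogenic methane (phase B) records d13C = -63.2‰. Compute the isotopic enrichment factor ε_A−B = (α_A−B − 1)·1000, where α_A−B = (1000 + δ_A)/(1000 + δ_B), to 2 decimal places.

α_A−B = (1000 + -22.6) / (1000 + -63.2) = 977.4 / 936.8 = 1.043339
ε_A−B = (1.043339 − 1) × 1000 = 43.339‰
(The approximation ε ≈ δ_A − δ_B would give 40.6‰.)

43.34‰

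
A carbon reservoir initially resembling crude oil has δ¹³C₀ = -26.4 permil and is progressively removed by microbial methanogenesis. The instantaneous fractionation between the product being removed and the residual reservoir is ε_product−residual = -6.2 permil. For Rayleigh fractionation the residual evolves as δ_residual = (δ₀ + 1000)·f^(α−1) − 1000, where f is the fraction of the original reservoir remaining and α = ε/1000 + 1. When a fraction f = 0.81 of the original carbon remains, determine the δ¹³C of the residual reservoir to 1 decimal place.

-25.1 permil

Rayleigh residual: δ_res = (δ₀ + 1000)·f^(α−1) − 1000
α = ε/1000 + 1 = 0.99380, so α − 1 = -0.00620
f^(α−1) = 0.81^(-0.00620) = 1.001307
δ_res = (-26.4 + 1000) × 1.001307 − 1000 = 974.873 − 1000 = -25.13 permil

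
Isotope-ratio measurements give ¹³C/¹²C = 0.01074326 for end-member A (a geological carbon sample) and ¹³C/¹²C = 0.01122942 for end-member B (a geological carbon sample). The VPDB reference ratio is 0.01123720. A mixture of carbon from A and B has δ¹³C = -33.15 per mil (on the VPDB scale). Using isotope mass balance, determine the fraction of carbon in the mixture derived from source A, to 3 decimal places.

δ_A = (0.01074326/0.01123720 − 1)×1000 = (0.956044 − 1)×1000 = -43.956 per mil
δ_B = (0.01122942/0.01123720 − 1)×1000 = (0.999308 − 1)×1000 = -0.692 per mil
f_A = (δ_mix − δ_B)/(δ_A − δ_B) = (-33.15 − (-0.692))/(-43.956 − (-0.692))
f_A = -32.458 / -43.263 = 0.7502

0.750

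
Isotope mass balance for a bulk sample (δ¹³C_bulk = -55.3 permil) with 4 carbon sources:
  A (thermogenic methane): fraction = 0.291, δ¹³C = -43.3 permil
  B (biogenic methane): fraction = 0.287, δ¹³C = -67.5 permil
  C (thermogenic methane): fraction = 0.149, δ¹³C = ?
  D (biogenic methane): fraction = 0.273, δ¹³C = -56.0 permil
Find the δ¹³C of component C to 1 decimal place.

Isotope mass balance: δ_bulk = Σ fᵢ·δᵢ.
-55.3 = 0.291×(-43.3) + 0.287×(-67.5) + 0.149×δ_C + 0.273×(-56.0)
0.149·δ_C = -55.3 − (-47.261) = -8.039
δ_C = -8.039 / 0.149 = -53.95 permil

-54.0 permil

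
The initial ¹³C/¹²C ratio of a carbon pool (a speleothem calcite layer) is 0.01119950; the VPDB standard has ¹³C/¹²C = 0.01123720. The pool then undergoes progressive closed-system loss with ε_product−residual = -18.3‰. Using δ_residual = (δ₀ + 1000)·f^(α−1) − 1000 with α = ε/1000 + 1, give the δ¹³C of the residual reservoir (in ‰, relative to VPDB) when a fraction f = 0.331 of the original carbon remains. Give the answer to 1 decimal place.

17.0‰

δ₀ = (0.01119950/0.01123720 − 1)×1000 = (0.996645 − 1)×1000 = -3.355‰
α − 1 = ε/1000 = -0.0183
f^(α−1) = 0.331^(-0.0183) = 1.020439
δ_res = (-3.355 + 1000) × 1.020439 − 1000 = 1017.016 − 1000 = 17.02‰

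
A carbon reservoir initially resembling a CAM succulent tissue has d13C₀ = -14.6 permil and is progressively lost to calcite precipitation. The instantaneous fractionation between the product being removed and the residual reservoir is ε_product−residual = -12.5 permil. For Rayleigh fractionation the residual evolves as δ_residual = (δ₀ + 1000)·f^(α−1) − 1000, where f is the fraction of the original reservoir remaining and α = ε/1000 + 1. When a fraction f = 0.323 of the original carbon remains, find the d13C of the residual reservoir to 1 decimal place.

-0.6 permil

Rayleigh residual: δ_res = (δ₀ + 1000)·f^(α−1) − 1000
α = ε/1000 + 1 = 0.98750, so α − 1 = -0.01250
f^(α−1) = 0.323^(-0.01250) = 1.014227
δ_res = (-14.6 + 1000) × 1.014227 − 1000 = 999.419 − 1000 = -0.58 permil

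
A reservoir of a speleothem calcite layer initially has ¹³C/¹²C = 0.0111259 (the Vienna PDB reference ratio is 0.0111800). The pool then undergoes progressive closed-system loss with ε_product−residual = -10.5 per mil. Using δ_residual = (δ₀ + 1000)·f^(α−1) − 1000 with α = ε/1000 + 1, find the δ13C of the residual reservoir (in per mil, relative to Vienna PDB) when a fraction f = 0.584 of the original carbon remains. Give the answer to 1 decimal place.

δ₀ = (0.0111259/0.0111800 − 1)×1000 = (0.995161 − 1)×1000 = -4.839 per mil
α − 1 = ε/1000 = -0.0105
f^(α−1) = 0.584^(-0.0105) = 1.005663
δ_res = (-4.839 + 1000) × 1.005663 − 1000 = 1000.797 − 1000 = 0.80 per mil

0.8 per mil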